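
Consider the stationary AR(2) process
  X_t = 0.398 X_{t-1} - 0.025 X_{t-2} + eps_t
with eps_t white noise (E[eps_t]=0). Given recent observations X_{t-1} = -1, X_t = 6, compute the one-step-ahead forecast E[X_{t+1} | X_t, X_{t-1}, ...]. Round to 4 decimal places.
E[X_{t+1} \mid \mathcal F_t] = 2.4130

For an AR(p) model X_t = c + sum_i phi_i X_{t-i} + eps_t, the
one-step-ahead conditional mean is
  E[X_{t+1} | X_t, ...] = c + sum_i phi_i X_{t+1-i}.
Substitute known values:
  E[X_{t+1} | ...] = (0.398) * (6) + (-0.025) * (-1)
                   = 2.4130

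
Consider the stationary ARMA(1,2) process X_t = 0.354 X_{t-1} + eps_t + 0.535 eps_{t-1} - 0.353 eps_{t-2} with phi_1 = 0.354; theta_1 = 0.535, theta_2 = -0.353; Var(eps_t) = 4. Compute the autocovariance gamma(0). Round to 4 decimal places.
\gamma(0) = 7.1680

Multiply the model equation by X_{t-k} and take expectations. With theta_0 = psi_0 = 1 and psi_j the MA(infinity) weights, this gives
  gamma(k) - sum_i phi_i gamma(k-i) = c_k,
  c_k = sigma^2 * sum_{j=k..q} theta_j psi_{j-k}   (c_k = 0 for k > q),
using gamma(-m) = gamma(m).
psi-weights needed (psi_j = theta_j + sum_i phi_i psi_{j-i}):
  psi_1 = theta_1 + phi_1 = 0.535 + (0.354) = 0.889
  psi_2 = theta_2 + phi_1 psi_1 = -0.353 + (0.354)(0.889) = -0.038294
Right-hand sides:
  c_0 = sigma^2 (1 + theta_1 psi_1 + theta_2 psi_2) = 4 * (1 + (0.535)(0.889) + (-0.353)(-0.038294)) = 4 * 1.489133 = 5.956531
  c_1 = sigma^2 (theta_1 + theta_2 psi_1) = 4 * (0.535 + (-0.353)(0.889)) = 0.884732
  c_2 = sigma^2 theta_2 = 4 * (-0.353) = -1.412
Equations for k = 0 and k = 1 (AR order 1):
  gamma(0) = phi_1 gamma(1) + c_0
  gamma(1) = phi_1 gamma(0) + c_1
Substituting the second into the first: gamma(0) (1 - phi_1^2) = c_0 + phi_1 c_1, so
  gamma(0) = (c_0 + phi_1 c_1) / (1 - phi_1^2) = (5.956531 + (0.354)(0.884732)) / (1 - (0.354)^2) = 6.269726 / 0.874684 = 7.16799.
Therefore gamma(0) = 7.1680 (to 4 decimal places).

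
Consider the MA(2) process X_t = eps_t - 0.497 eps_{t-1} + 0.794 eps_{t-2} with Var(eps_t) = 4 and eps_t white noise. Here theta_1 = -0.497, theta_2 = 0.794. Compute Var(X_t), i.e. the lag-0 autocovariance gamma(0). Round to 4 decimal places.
\gamma(0) = 7.5098

For an MA(q) process X_t = eps_t + sum_i theta_i eps_{t-i} with
Var(eps_t) = sigma^2, the variance is
  gamma(0) = sigma^2 * (1 + sum_i theta_i^2).
  sum_i theta_i^2 = (-0.497)^2 + (0.794)^2 = 0.247009 + 0.630436 = 0.877445.
  gamma(0) = 4 * (1 + 0.877445) = 4 * 1.877445 = 7.50978, which rounds to 7.5098.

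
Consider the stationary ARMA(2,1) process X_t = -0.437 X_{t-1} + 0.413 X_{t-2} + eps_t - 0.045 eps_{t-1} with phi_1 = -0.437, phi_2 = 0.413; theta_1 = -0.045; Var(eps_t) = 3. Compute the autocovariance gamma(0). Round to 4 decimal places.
\gamma(0) = 8.6739

Multiply the model equation by X_{t-k} and take expectations. With theta_0 = psi_0 = 1 and psi_j the MA(infinity) weights, this gives
  gamma(k) - sum_i phi_i gamma(k-i) = c_k,
  c_k = sigma^2 * sum_{j=k..q} theta_j psi_{j-k}   (c_k = 0 for k > q),
using gamma(-m) = gamma(m).
psi-weights needed (psi_j = theta_j + sum_i phi_i psi_{j-i}):
  psi_1 = theta_1 + phi_1 = -0.045 + (-0.437) = -0.482
Right-hand sides:
  c_0 = sigma^2 (1 + theta_1 psi_1) = 3 * (1 + (-0.045)(-0.482)) = 3 * 1.02169 = 3.06507
  c_1 = sigma^2 theta_1 = 3 * (-0.045) = -0.135
  c_2 = 0
Equations for k = 0, 1, 2 (AR order 2, c_2 = 0):
  (E0) gamma(0) = phi_1 gamma(1) + phi_2 gamma(2) + c_0
  (E1) gamma(1) = phi_1 gamma(0) + phi_2 gamma(1) + c_1
  (E2) gamma(2) = phi_1 gamma(1) + phi_2 gamma(0)
From (E1): gamma(1) = A gamma(0) + B with
  A = phi_1 / (1 - phi_2) = -0.437 / 0.587 = -0.744463,   B = c_1 / (1 - phi_2) = -0.135 / 0.587 = -0.229983.
Insert (E2) into (E0): gamma(0) (1 - phi_2^2) = phi_1 (1 + phi_2) gamma(1) + c_0.
  phi_1 (1 + phi_2) = (-0.437)(1.413) = -0.617481,   1 - phi_2^2 = 0.829431.
Replace gamma(1) by A gamma(0) + B and collect gamma(0):
  gamma(0) [0.829431 - (-0.617481)(-0.744463)] = (-0.617481)(-0.229983) + 3.06507
  gamma(0) * 0.369739 = 3.20708
  gamma(0) = 3.20708 / 0.369739 = 8.673902.
Therefore gamma(0) = 8.6739 (to 4 decimal places).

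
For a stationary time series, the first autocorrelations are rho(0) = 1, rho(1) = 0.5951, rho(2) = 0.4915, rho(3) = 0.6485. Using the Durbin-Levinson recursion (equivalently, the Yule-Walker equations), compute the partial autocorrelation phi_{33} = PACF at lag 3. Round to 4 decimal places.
\phi_{33} = 0.4730

The PACF at lag k is phi_{kk}, the last component of the solution
to the Yule-Walker system G_k phi = r_k where
  (G_k)_{ij} = rho(|i - j|), (r_k)_i = rho(i), i,j = 1..k.
Equivalently, Durbin-Levinson gives phi_{kk} iteratively:
  phi_{11} = rho(1)
  phi_{kk} = [rho(k) - sum_{j=1..k-1} phi_{k-1,j} rho(k-j)]
            / [1 - sum_{j=1..k-1} phi_{k-1,j} rho(j)],
  phi_{k,j} = phi_{k-1,j} - phi_{kk} phi_{k-1,k-j},  j = 1..k-1.
Step k = 1:
  phi_11 = rho(1) = 0.5951.
Step k = 2:
  phi_22 = [rho(2) - phi_11 rho(1)] / [1 - phi_11 rho(1)] = [0.4915 - (0.5951)(0.5951)] / [1 - (0.5951)(0.5951)]
         = 0.13735599 / 0.64585599 = 0.212673.
  Update: phi_21 = phi_11 - phi_22 phi_11 = 0.5951 - (0.212673)(0.5951) = 0.468538.
Step k = 3:
  phi_33 = [rho(3) - phi_21 rho(2) - phi_22 rho(1)] / [1 - phi_21 rho(1) - phi_22 rho(2)]
    numerator   = 0.6485 - (0.468538)(0.4915) - (0.212673)(0.5951) = 0.29165179
    denominator = 1 - (0.468538)(0.5951) - (0.212673)(0.4915) = 0.61664411
  phi_33 = 0.29165179 / 0.61664411 = 0.473.
Therefore phi_{33} = 0.4730.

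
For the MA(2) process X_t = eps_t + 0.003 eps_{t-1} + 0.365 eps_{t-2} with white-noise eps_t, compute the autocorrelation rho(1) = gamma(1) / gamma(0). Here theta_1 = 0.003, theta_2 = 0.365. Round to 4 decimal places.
\rho(1) = 0.0036

For an MA(q) process with theta_0 = 1, the autocovariance is
  gamma(k) = sigma^2 * sum_{i=0..q-k} theta_i * theta_{i+k},
and rho(k) = gamma(k) / gamma(0). Sigma^2 cancels.
  numerator   = (1)*(0.003) + (0.003)*(0.365) = 0.004095.
  denominator = (1)^2 + (0.003)^2 + (0.365)^2 = 1.133234.
  rho(1) = 0.004095 / 1.133234 = 0.0036.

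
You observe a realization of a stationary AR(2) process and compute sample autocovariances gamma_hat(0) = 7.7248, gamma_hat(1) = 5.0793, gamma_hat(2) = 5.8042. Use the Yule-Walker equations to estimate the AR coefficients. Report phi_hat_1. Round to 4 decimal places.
\hat\phi_{1} = 0.2880

The Yule-Walker equations for an AR(p) process read, in matrix form,
  Gamma_p phi = r_p,   with   (Gamma_p)_{ij} = gamma(|i - j|),
                       (r_p)_i = gamma(i),   i,j = 1..p.
Substitute the sample gammas (Toeplitz matrix and right-hand side of size 2):
  Gamma_p = [[7.7248, 5.0793], [5.0793, 7.7248]]
  r_p     = [5.0793, 5.8042]
Written out:
  7.7248 phi_1 + 5.0793 phi_2 = 5.0793
  5.0793 phi_1 + 7.7248 phi_2 = 5.8042
Solve by Cramer's rule:
  det = gamma(0)^2 - gamma(1)^2 = (7.7248)^2 - (5.0793)^2 = 59.67253504 - 25.79928849 = 33.87324655
  phi_hat_1 = [gamma(1) gamma(0) - gamma(1) gamma(2)] / det = [(5.0793)(7.7248) - (5.0793)(5.8042)] / 33.87324655 = 9.75530358 / 33.87324655 = 0.288
  phi_hat_2 = [gamma(0) gamma(2) - gamma(1)^2] / det = [(7.7248)(5.8042) - (5.0793)^2] / 33.87324655 = 19.03699567 / 33.87324655 = 0.562
So phi_hat = [0.2880, 0.5620].
Therefore phi_hat_1 = 0.2880.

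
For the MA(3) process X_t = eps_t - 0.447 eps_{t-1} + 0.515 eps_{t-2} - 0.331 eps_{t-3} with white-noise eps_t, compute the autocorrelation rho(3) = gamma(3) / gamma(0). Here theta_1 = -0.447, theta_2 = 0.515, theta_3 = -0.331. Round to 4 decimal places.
\rho(3) = -0.2102

For an MA(q) process with theta_0 = 1, the autocovariance is
  gamma(k) = sigma^2 * sum_{i=0..q-k} theta_i * theta_{i+k},
and rho(k) = gamma(k) / gamma(0). Sigma^2 cancels.
  numerator   = (1)*(-0.331) = -0.331.
  denominator = (1)^2 + (-0.447)^2 + (0.515)^2 + (-0.331)^2 = 1.574595.
  rho(3) = -0.331 / 1.574595 = -0.2102.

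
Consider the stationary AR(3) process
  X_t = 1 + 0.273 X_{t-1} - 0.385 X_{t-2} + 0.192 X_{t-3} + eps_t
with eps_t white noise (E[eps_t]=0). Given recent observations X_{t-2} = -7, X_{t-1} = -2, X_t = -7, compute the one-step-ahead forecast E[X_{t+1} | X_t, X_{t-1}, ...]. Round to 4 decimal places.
E[X_{t+1} \mid \mathcal F_t] = -1.4850

For an AR(p) model X_t = c + sum_i phi_i X_{t-i} + eps_t, the
one-step-ahead conditional mean is
  E[X_{t+1} | X_t, ...] = c + sum_i phi_i X_{t+1-i}.
Substitute known values:
  E[X_{t+1} | ...] = 1 + (0.273) * (-7) + (-0.385) * (-2) + (0.192) * (-7)
                   = -1.4850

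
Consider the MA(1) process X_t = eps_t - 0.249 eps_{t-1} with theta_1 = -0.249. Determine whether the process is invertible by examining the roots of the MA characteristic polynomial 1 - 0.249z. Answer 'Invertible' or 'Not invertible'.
\text{Invertible}

The MA(q) characteristic polynomial is P(z) = 1 - 0.249z.
Invertibility requires all roots to lie outside the unit circle, i.e. |z| > 1 for every root.
This is linear in z: 1 + (-0.249) z = 0  =>  z = -1/(-0.249) = 4.016064,  |z| = 4.016064.
Moduli of all roots: 4.0161.
All moduli strictly greater than 1? Yes.
Verdict: Invertible.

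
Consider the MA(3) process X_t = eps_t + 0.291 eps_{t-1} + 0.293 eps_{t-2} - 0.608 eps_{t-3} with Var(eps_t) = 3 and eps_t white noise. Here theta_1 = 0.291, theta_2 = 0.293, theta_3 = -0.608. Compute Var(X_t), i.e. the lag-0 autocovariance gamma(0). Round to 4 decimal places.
\gamma(0) = 4.6206

For an MA(q) process X_t = eps_t + sum_i theta_i eps_{t-i} with
Var(eps_t) = sigma^2, the variance is
  gamma(0) = sigma^2 * (1 + sum_i theta_i^2).
  sum_i theta_i^2 = (0.291)^2 + (0.293)^2 + (-0.608)^2 = 0.084681 + 0.085849 + 0.369664 = 0.540194.
  gamma(0) = 3 * (1 + 0.540194) = 3 * 1.540194 = 4.620582, which rounds to 4.6206.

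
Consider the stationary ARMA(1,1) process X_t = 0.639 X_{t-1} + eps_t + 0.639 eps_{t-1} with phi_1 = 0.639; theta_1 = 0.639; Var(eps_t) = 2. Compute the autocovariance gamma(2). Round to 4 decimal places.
\gamma(2) = 3.8876

Multiply the model equation by X_{t-k} and take expectations. With theta_0 = psi_0 = 1 and psi_j the MA(infinity) weights, this gives
  gamma(k) - sum_i phi_i gamma(k-i) = c_k,
  c_k = sigma^2 * sum_{j=k..q} theta_j psi_{j-k}   (c_k = 0 for k > q),
using gamma(-m) = gamma(m).
psi-weights needed (psi_j = theta_j + sum_i phi_i psi_{j-i}):
  psi_1 = theta_1 + phi_1 = 0.639 + (0.639) = 1.278
Right-hand sides:
  c_0 = sigma^2 (1 + theta_1 psi_1) = 2 * (1 + (0.639)(1.278)) = 2 * 1.816642 = 3.633284
  c_1 = sigma^2 theta_1 = 2 * (0.639) = 1.278
  c_2 = 0
Equations for k = 0 and k = 1 (AR order 1):
  gamma(0) = phi_1 gamma(1) + c_0
  gamma(1) = phi_1 gamma(0) + c_1
Substituting the second into the first: gamma(0) (1 - phi_1^2) = c_0 + phi_1 c_1, so
  gamma(0) = (c_0 + phi_1 c_1) / (1 - phi_1^2) = (3.633284 + (0.639)(1.278)) / (1 - (0.639)^2) = 4.449926 / 0.591679 = 7.520845.
  gamma(1) = phi_1 gamma(0) + c_1 = (0.639)(7.520845) + (1.278) = 6.08382.
For k = 2 (> q): gamma(2) = phi_1 gamma(1) = (0.639)(6.08382) = 3.887561.
Therefore gamma(2) = 3.8876 (to 4 decimal places).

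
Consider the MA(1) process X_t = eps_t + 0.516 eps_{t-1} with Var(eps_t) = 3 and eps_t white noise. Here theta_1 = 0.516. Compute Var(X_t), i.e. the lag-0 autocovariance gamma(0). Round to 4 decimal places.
\gamma(0) = 3.7988

For an MA(q) process X_t = eps_t + sum_i theta_i eps_{t-i} with
Var(eps_t) = sigma^2, the variance is
  gamma(0) = sigma^2 * (1 + sum_i theta_i^2).
  sum_i theta_i^2 = (0.516)^2 = 0.266256.
  gamma(0) = 3 * (1 + 0.266256) = 3 * 1.266256 = 3.798768, which rounds to 3.7988.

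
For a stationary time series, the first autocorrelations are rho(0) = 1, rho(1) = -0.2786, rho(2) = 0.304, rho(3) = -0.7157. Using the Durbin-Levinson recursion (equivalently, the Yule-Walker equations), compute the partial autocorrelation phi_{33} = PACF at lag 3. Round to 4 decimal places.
\phi_{33} = -0.6731

The PACF at lag k is phi_{kk}, the last component of the solution
to the Yule-Walker system G_k phi = r_k where
  (G_k)_{ij} = rho(|i - j|), (r_k)_i = rho(i), i,j = 1..k.
Equivalently, Durbin-Levinson gives phi_{kk} iteratively:
  phi_{11} = rho(1)
  phi_{kk} = [rho(k) - sum_{j=1..k-1} phi_{k-1,j} rho(k-j)]
            / [1 - sum_{j=1..k-1} phi_{k-1,j} rho(j)],
  phi_{k,j} = phi_{k-1,j} - phi_{kk} phi_{k-1,k-j},  j = 1..k-1.
Step k = 1:
  phi_11 = rho(1) = -0.2786.
Step k = 2:
  phi_22 = [rho(2) - phi_11 rho(1)] / [1 - phi_11 rho(1)] = [0.304 - (-0.2786)(-0.2786)] / [1 - (-0.2786)(-0.2786)]
         = 0.22638204 / 0.92238204 = 0.245432.
  Update: phi_21 = phi_11 - phi_22 phi_11 = -0.2786 - (0.245432)(-0.2786) = -0.210223.
Step k = 3:
  phi_33 = [rho(3) - phi_21 rho(2) - phi_22 rho(1)] / [1 - phi_21 rho(1) - phi_22 rho(2)]
    numerator   = -0.7157 - (-0.210223)(0.304) - (0.245432)(-0.2786) = -0.58341497
    denominator = 1 - (-0.210223)(-0.2786) - (0.245432)(0.304) = 0.86682065
  phi_33 = -0.58341497 / 0.86682065 = -0.6731.
Therefore phi_{33} = -0.6731.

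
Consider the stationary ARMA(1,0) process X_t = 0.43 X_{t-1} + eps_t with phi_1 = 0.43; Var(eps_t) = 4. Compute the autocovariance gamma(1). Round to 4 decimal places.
\gamma(1) = 2.1102

Multiply the model equation by X_{t-k} and take expectations. With theta_0 = psi_0 = 1 and psi_j the MA(infinity) weights, this gives
  gamma(k) - sum_i phi_i gamma(k-i) = c_k,
  c_k = sigma^2 * sum_{j=k..q} theta_j psi_{j-k}   (c_k = 0 for k > q),
using gamma(-m) = gamma(m).
Pure AR (q = 0): c_0 = sigma^2 = 4, c_k = 0 for k >= 1.
Equations for k = 0 and k = 1 (AR order 1):
  gamma(0) = phi_1 gamma(1) + c_0
  gamma(1) = phi_1 gamma(0) + c_1
Substituting the second into the first: gamma(0) (1 - phi_1^2) = c_0 + phi_1 c_1, so
  gamma(0) = c_0 / (1 - phi_1^2) = 4 / (1 - (0.43)^2) = 4 / 0.8151 = 4.907373.
  gamma(1) = phi_1 gamma(0) = (0.43)(4.907373) = 2.110171.
Therefore gamma(1) = 2.1102 (to 4 decimal places).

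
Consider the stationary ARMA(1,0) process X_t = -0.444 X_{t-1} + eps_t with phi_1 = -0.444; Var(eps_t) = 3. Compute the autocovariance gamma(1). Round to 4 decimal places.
\gamma(1) = -1.6591

Multiply the model equation by X_{t-k} and take expectations. With theta_0 = psi_0 = 1 and psi_j the MA(infinity) weights, this gives
  gamma(k) - sum_i phi_i gamma(k-i) = c_k,
  c_k = sigma^2 * sum_{j=k..q} theta_j psi_{j-k}   (c_k = 0 for k > q),
using gamma(-m) = gamma(m).
Pure AR (q = 0): c_0 = sigma^2 = 3, c_k = 0 for k >= 1.
Equations for k = 0 and k = 1 (AR order 1):
  gamma(0) = phi_1 gamma(1) + c_0
  gamma(1) = phi_1 gamma(0) + c_1
Substituting the second into the first: gamma(0) (1 - phi_1^2) = c_0 + phi_1 c_1, so
  gamma(0) = c_0 / (1 - phi_1^2) = 3 / (1 - (-0.444)^2) = 3 / 0.802864 = 3.736623.
  gamma(1) = phi_1 gamma(0) = (-0.444)(3.736623) = -1.659061.
Therefore gamma(1) = -1.6591 (to 4 decimal places).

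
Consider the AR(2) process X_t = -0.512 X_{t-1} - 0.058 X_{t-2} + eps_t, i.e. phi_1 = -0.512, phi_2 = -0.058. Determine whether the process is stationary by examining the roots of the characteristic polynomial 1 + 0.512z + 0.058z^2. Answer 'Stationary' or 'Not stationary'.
\text{Stationary}

The AR(p) characteristic polynomial is P(z) = 1 + 0.512z + 0.058z^2.
Stationarity requires all roots to lie outside the unit circle, i.e. |z| > 1 for every root.
Set 1 + (0.512) z + (0.058) z^2 = 0, i.e. a z^2 + b z + c = 0 with a = 0.058, b = 0.512, c = 1.
Discriminant D = b^2 - 4ac = (0.512)^2 - 4*(0.058)*1 = 0.262144 - (0.232) = 0.030144.
D >= 0, so the roots are real: z = (-b +/- sqrt(D)) / (2a) = (-0.512 +/- 0.17362) / (0.116).
  z_1 = (-0.512 + 0.17362) / (0.116) = -2.9171,   |z_1| = 2.9171.
  z_2 = (-0.512 - 0.17362) / (0.116) = -5.9105,   |z_2| = 5.9105.
Moduli of all roots: 2.9171, 5.9105.
All moduli strictly greater than 1? Yes.
Verdict: Stationary.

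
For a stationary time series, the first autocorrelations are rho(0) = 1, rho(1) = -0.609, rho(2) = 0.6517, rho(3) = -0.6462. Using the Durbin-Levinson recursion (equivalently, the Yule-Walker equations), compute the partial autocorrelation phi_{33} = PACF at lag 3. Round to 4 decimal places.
\phi_{33} = -0.3070

The PACF at lag k is phi_{kk}, the last component of the solution
to the Yule-Walker system G_k phi = r_k where
  (G_k)_{ij} = rho(|i - j|), (r_k)_i = rho(i), i,j = 1..k.
Equivalently, Durbin-Levinson gives phi_{kk} iteratively:
  phi_{11} = rho(1)
  phi_{kk} = [rho(k) - sum_{j=1..k-1} phi_{k-1,j} rho(k-j)]
            / [1 - sum_{j=1..k-1} phi_{k-1,j} rho(j)],
  phi_{k,j} = phi_{k-1,j} - phi_{kk} phi_{k-1,k-j},  j = 1..k-1.
Step k = 1:
  phi_11 = rho(1) = -0.609.
Step k = 2:
  phi_22 = [rho(2) - phi_11 rho(1)] / [1 - phi_11 rho(1)] = [0.6517 - (-0.609)(-0.609)] / [1 - (-0.609)(-0.609)]
         = 0.280819 / 0.629119 = 0.446369.
  Update: phi_21 = phi_11 - phi_22 phi_11 = -0.609 - (0.446369)(-0.609) = -0.337161.
Step k = 3:
  phi_33 = [rho(3) - phi_21 rho(2) - phi_22 rho(1)] / [1 - phi_21 rho(1) - phi_22 rho(2)]
    numerator   = -0.6462 - (-0.337161)(0.6517) - (0.446369)(-0.609) = -0.15463335
    denominator = 1 - (-0.337161)(-0.609) - (0.446369)(0.6517) = 0.5037702
  phi_33 = -0.15463335 / 0.5037702 = -0.307.
Therefore phi_{33} = -0.3070.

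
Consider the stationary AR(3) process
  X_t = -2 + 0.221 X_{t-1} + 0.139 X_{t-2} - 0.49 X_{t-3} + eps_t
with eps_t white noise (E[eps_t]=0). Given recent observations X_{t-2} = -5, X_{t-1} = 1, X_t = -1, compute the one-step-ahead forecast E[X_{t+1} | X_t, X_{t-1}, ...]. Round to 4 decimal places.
E[X_{t+1} \mid \mathcal F_t] = 0.3680

For an AR(p) model X_t = c + sum_i phi_i X_{t-i} + eps_t, the
one-step-ahead conditional mean is
  E[X_{t+1} | X_t, ...] = c + sum_i phi_i X_{t+1-i}.
Substitute known values:
  E[X_{t+1} | ...] = -2 + (0.221) * (-1) + (0.139) * (1) + (-0.49) * (-5)
                   = 0.3680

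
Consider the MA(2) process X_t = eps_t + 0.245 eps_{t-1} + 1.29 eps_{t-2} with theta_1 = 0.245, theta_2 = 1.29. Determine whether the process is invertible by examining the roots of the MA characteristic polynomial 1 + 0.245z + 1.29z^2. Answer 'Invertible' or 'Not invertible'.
\text{Not invertible}

The MA(q) characteristic polynomial is P(z) = 1 + 0.245z + 1.29z^2.
Invertibility requires all roots to lie outside the unit circle, i.e. |z| > 1 for every root.
Set 1 + (0.245) z + (1.29) z^2 = 0, i.e. a z^2 + b z + c = 0 with a = 1.29, b = 0.245, c = 1.
Discriminant D = b^2 - 4ac = (0.245)^2 - 4*(1.29)*1 = 0.060025 - (5.16) = -5.099975.
D < 0, so the roots are the complex-conjugate pair z = (-b +/- i sqrt(-D)) / (2a) = -0.095 +/- 0.8753i.
For a conjugate pair |z|^2 = z * conj(z) = (product of roots) = c/a = 1/(1.29) = 0.775194, so |z| = sqrt(0.775194) = 0.8805 for both roots.
Moduli of all roots: 0.8805, 0.8805.
All moduli strictly greater than 1? No.
Verdict: Not invertible.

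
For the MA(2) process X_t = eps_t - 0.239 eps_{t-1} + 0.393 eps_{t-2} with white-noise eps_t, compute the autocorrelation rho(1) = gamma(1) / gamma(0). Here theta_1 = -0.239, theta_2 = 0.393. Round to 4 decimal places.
\rho(1) = -0.2748

For an MA(q) process with theta_0 = 1, the autocovariance is
  gamma(k) = sigma^2 * sum_{i=0..q-k} theta_i * theta_{i+k},
and rho(k) = gamma(k) / gamma(0). Sigma^2 cancels.
  numerator   = (1)*(-0.239) + (-0.239)*(0.393) = -0.332927.
  denominator = (1)^2 + (-0.239)^2 + (0.393)^2 = 1.21157.
  rho(1) = -0.332927 / 1.21157 = -0.2748.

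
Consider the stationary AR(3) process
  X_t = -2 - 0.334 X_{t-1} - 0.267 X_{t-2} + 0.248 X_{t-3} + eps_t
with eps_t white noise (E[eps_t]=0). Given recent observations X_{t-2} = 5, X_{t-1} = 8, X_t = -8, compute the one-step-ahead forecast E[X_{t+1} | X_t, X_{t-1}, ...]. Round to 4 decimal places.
E[X_{t+1} \mid \mathcal F_t] = -0.2240

For an AR(p) model X_t = c + sum_i phi_i X_{t-i} + eps_t, the
one-step-ahead conditional mean is
  E[X_{t+1} | X_t, ...] = c + sum_i phi_i X_{t+1-i}.
Substitute known values:
  E[X_{t+1} | ...] = -2 + (-0.334) * (-8) + (-0.267) * (8) + (0.248) * (5)
                   = -0.2240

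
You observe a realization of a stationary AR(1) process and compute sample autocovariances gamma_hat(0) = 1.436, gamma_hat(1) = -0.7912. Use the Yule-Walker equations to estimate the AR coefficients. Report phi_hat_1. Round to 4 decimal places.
\hat\phi_{1} = -0.5510

The Yule-Walker equations for an AR(p) process read, in matrix form,
  Gamma_p phi = r_p,   with   (Gamma_p)_{ij} = gamma(|i - j|),
                       (r_p)_i = gamma(i),   i,j = 1..p.
Substitute the sample gammas (Toeplitz matrix and right-hand side of size 1):
  Gamma_p = [[1.436]]
  r_p     = [-0.7912]
With p = 1 this is the single equation gamma(0) phi_1 = gamma(1):
  phi_hat_1 = gamma(1) / gamma(0) = -0.7912 / 1.436 = -0.5510.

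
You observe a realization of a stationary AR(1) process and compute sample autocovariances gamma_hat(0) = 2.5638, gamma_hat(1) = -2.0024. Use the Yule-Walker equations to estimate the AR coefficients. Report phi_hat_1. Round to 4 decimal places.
\hat\phi_{1} = -0.7810

The Yule-Walker equations for an AR(p) process read, in matrix form,
  Gamma_p phi = r_p,   with   (Gamma_p)_{ij} = gamma(|i - j|),
                       (r_p)_i = gamma(i),   i,j = 1..p.
Substitute the sample gammas (Toeplitz matrix and right-hand side of size 1):
  Gamma_p = [[2.5638]]
  r_p     = [-2.0024]
With p = 1 this is the single equation gamma(0) phi_1 = gamma(1):
  phi_hat_1 = gamma(1) / gamma(0) = -2.0024 / 2.5638 = -0.7810.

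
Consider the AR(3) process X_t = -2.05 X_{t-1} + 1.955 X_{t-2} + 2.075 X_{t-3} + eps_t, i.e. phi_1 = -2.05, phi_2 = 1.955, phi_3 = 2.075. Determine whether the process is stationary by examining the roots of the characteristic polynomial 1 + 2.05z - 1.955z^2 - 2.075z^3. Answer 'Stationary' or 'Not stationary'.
\text{Not stationary}

The AR(p) characteristic polynomial is P(z) = 1 + 2.05z - 1.955z^2 - 2.075z^3.
Stationarity requires all roots to lie outside the unit circle, i.e. |z| > 1 for every root.
Degree 3: look for a simple real root z0 first, then factor out (1 - z/z0) and solve the remaining quadratic.
Testing z0 = -0.4: P(-0.4) = 1 + (2.05)(-0.4) + (-1.955)(-0.4)^2 + (-2.075)(-0.4)^3
  = 1 + (-0.82) + (-0.3128) + (0.1328) = 0.  So z_0 = -0.4 is a root, |z_0| = 0.4.
Divide out the factor (1 + 2.5 z) = (1 - z/z0) (since 1/z0 = -2.5):
  P(z) = (1 + 2.5 z)(1 + (-0.45) z + (-0.83) z^2)
  [check: z-coef -0.45 - (-2.5) = 2.05; z^2-coef -0.83 - (-2.5)(-0.45) = -1.955; z^3-coef -(-2.5)(-0.83) = -2.075.]
Remaining roots from the quadratic factor 1 + (-0.45) z + (-0.83) z^2:
  Set 1 + (-0.45) z + (-0.83) z^2 = 0, i.e. a z^2 + b z + c = 0 with a = -0.83, b = -0.45, c = 1.
  Discriminant D = b^2 - 4ac = (-0.45)^2 - 4*(-0.83)*1 = 0.2025 - (-3.32) = 3.5225.
  D >= 0, so the roots are real: z = (-b +/- sqrt(D)) / (2a) = (0.45 +/- 1.876832) / (-1.66).
    z_1 = (0.45 + 1.876832) / (-1.66) = -1.4017,   |z_1| = 1.4017.
    z_2 = (0.45 - 1.876832) / (-1.66) = 0.8595,   |z_2| = 0.8595.
Moduli of all roots: 0.4000, 1.4017, 0.8595.
All moduli strictly greater than 1? No.
Verdict: Not stationary.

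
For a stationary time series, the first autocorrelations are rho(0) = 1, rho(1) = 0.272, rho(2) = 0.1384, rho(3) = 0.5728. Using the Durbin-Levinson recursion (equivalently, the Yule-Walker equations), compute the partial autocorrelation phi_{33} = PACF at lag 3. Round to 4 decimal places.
\phi_{33} = 0.5630

The PACF at lag k is phi_{kk}, the last component of the solution
to the Yule-Walker system G_k phi = r_k where
  (G_k)_{ij} = rho(|i - j|), (r_k)_i = rho(i), i,j = 1..k.
Equivalently, Durbin-Levinson gives phi_{kk} iteratively:
  phi_{11} = rho(1)
  phi_{kk} = [rho(k) - sum_{j=1..k-1} phi_{k-1,j} rho(k-j)]
            / [1 - sum_{j=1..k-1} phi_{k-1,j} rho(j)],
  phi_{k,j} = phi_{k-1,j} - phi_{kk} phi_{k-1,k-j},  j = 1..k-1.
Step k = 1:
  phi_11 = rho(1) = 0.272.
Step k = 2:
  phi_22 = [rho(2) - phi_11 rho(1)] / [1 - phi_11 rho(1)] = [0.1384 - (0.272)(0.272)] / [1 - (0.272)(0.272)]
         = 0.064416 / 0.926016 = 0.069563.
  Update: phi_21 = phi_11 - phi_22 phi_11 = 0.272 - (0.069563)(0.272) = 0.253079.
Step k = 3:
  phi_33 = [rho(3) - phi_21 rho(2) - phi_22 rho(1)] / [1 - phi_21 rho(1) - phi_22 rho(2)]
    numerator   = 0.5728 - (0.253079)(0.1384) - (0.069563)(0.272) = 0.51885286
    denominator = 1 - (0.253079)(0.272) - (0.069563)(0.1384) = 0.92153506
  phi_33 = 0.51885286 / 0.92153506 = 0.563.
Therefore phi_{33} = 0.5630.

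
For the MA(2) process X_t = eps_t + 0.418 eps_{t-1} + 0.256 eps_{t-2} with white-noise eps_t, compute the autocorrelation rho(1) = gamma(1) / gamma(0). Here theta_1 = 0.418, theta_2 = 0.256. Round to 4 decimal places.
\rho(1) = 0.4233

For an MA(q) process with theta_0 = 1, the autocovariance is
  gamma(k) = sigma^2 * sum_{i=0..q-k} theta_i * theta_{i+k},
and rho(k) = gamma(k) / gamma(0). Sigma^2 cancels.
  numerator   = (1)*(0.418) + (0.418)*(0.256) = 0.525008.
  denominator = (1)^2 + (0.418)^2 + (0.256)^2 = 1.24026.
  rho(1) = 0.525008 / 1.24026 = 0.4233.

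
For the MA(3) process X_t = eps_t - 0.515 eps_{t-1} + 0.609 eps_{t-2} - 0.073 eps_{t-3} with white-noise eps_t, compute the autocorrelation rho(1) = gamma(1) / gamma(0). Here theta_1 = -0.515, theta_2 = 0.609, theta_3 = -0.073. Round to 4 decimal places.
\rho(1) = -0.5319

For an MA(q) process with theta_0 = 1, the autocovariance is
  gamma(k) = sigma^2 * sum_{i=0..q-k} theta_i * theta_{i+k},
and rho(k) = gamma(k) / gamma(0). Sigma^2 cancels.
  numerator   = (1)*(-0.515) + (-0.515)*(0.609) + (0.609)*(-0.073) = -0.873092.
  denominator = (1)^2 + (-0.515)^2 + (0.609)^2 + (-0.073)^2 = 1.641435.
  rho(1) = -0.873092 / 1.641435 = -0.5319.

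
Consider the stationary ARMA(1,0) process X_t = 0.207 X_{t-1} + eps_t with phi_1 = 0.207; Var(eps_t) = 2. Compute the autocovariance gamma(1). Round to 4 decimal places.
\gamma(1) = 0.4325

Multiply the model equation by X_{t-k} and take expectations. With theta_0 = psi_0 = 1 and psi_j the MA(infinity) weights, this gives
  gamma(k) - sum_i phi_i gamma(k-i) = c_k,
  c_k = sigma^2 * sum_{j=k..q} theta_j psi_{j-k}   (c_k = 0 for k > q),
using gamma(-m) = gamma(m).
Pure AR (q = 0): c_0 = sigma^2 = 2, c_k = 0 for k >= 1.
Equations for k = 0 and k = 1 (AR order 1):
  gamma(0) = phi_1 gamma(1) + c_0
  gamma(1) = phi_1 gamma(0) + c_1
Substituting the second into the first: gamma(0) (1 - phi_1^2) = c_0 + phi_1 c_1, so
  gamma(0) = c_0 / (1 - phi_1^2) = 2 / (1 - (0.207)^2) = 2 / 0.957151 = 2.089534.
  gamma(1) = phi_1 gamma(0) = (0.207)(2.089534) = 0.432534.
Therefore gamma(1) = 0.4325 (to 4 decimal places).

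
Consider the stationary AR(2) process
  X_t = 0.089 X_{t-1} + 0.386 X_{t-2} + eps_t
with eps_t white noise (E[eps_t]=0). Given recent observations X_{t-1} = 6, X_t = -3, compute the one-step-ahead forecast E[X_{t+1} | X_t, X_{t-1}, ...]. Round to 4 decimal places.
E[X_{t+1} \mid \mathcal F_t] = 2.0490

For an AR(p) model X_t = c + sum_i phi_i X_{t-i} + eps_t, the
one-step-ahead conditional mean is
  E[X_{t+1} | X_t, ...] = c + sum_i phi_i X_{t+1-i}.
Substitute known values:
  E[X_{t+1} | ...] = (0.089) * (-3) + (0.386) * (6)
                   = 2.0490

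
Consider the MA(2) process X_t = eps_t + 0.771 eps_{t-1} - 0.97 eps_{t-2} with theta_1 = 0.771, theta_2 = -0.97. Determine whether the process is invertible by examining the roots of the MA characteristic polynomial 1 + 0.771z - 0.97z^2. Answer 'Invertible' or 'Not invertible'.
\text{Not invertible}

The MA(q) characteristic polynomial is P(z) = 1 + 0.771z - 0.97z^2.
Invertibility requires all roots to lie outside the unit circle, i.e. |z| > 1 for every root.
Set 1 + (0.771) z + (-0.97) z^2 = 0, i.e. a z^2 + b z + c = 0 with a = -0.97, b = 0.771, c = 1.
Discriminant D = b^2 - 4ac = (0.771)^2 - 4*(-0.97)*1 = 0.594441 - (-3.88) = 4.474441.
D >= 0, so the roots are real: z = (-b +/- sqrt(D)) / (2a) = (-0.771 +/- 2.115287) / (-1.94).
  z_1 = (-0.771 + 2.115287) / (-1.94) = -0.6929,   |z_1| = 0.6929.
  z_2 = (-0.771 - 2.115287) / (-1.94) = 1.4878,   |z_2| = 1.4878.
Moduli of all roots: 0.6929, 1.4878.
All moduli strictly greater than 1? No.
Verdict: Not invertible.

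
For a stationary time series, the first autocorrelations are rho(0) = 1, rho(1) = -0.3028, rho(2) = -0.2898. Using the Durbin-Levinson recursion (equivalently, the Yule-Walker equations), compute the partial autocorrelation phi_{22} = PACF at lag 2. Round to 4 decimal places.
\phi_{22} = -0.4200

The PACF at lag k is phi_{kk}, the last component of the solution
to the Yule-Walker system G_k phi = r_k where
  (G_k)_{ij} = rho(|i - j|), (r_k)_i = rho(i), i,j = 1..k.
Equivalently, Durbin-Levinson gives phi_{kk} iteratively:
  phi_{11} = rho(1)
  phi_{kk} = [rho(k) - sum_{j=1..k-1} phi_{k-1,j} rho(k-j)]
            / [1 - sum_{j=1..k-1} phi_{k-1,j} rho(j)],
  phi_{k,j} = phi_{k-1,j} - phi_{kk} phi_{k-1,k-j},  j = 1..k-1.
Step k = 1:
  phi_11 = rho(1) = -0.3028.
Step k = 2:
  phi_22 = [rho(2) - phi_11 rho(1)] / [1 - phi_11 rho(1)] = [-0.2898 - (-0.3028)(-0.3028)] / [1 - (-0.3028)(-0.3028)]
         = -0.38148784 / 0.90831216 = -0.42.
Therefore phi_{22} = -0.4200.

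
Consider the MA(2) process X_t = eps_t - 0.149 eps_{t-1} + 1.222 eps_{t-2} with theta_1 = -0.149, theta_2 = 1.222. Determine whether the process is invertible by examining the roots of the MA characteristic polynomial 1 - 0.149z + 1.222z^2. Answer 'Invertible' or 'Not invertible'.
\text{Not invertible}

The MA(q) characteristic polynomial is P(z) = 1 - 0.149z + 1.222z^2.
Invertibility requires all roots to lie outside the unit circle, i.e. |z| > 1 for every root.
Set 1 + (-0.149) z + (1.222) z^2 = 0, i.e. a z^2 + b z + c = 0 with a = 1.222, b = -0.149, c = 1.
Discriminant D = b^2 - 4ac = (-0.149)^2 - 4*(1.222)*1 = 0.022201 - (4.888) = -4.865799.
D < 0, so the roots are the complex-conjugate pair z = (-b +/- i sqrt(-D)) / (2a) = 0.061 +/- 0.9026i.
For a conjugate pair |z|^2 = z * conj(z) = (product of roots) = c/a = 1/(1.222) = 0.818331, so |z| = sqrt(0.818331) = 0.9046 for both roots.
Moduli of all roots: 0.9046, 0.9046.
All moduli strictly greater than 1? No.
Verdict: Not invertible.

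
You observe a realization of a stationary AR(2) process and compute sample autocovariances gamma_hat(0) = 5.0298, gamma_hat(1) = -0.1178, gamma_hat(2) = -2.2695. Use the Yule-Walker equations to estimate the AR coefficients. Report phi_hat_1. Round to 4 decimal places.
\hat\phi_{1} = -0.0340

The Yule-Walker equations for an AR(p) process read, in matrix form,
  Gamma_p phi = r_p,   with   (Gamma_p)_{ij} = gamma(|i - j|),
                       (r_p)_i = gamma(i),   i,j = 1..p.
Substitute the sample gammas (Toeplitz matrix and right-hand side of size 2):
  Gamma_p = [[5.0298, -0.1178], [-0.1178, 5.0298]]
  r_p     = [-0.1178, -2.2695]
Written out:
  5.0298 phi_1 - 0.1178 phi_2 = -0.1178
  -0.1178 phi_1 + 5.0298 phi_2 = -2.2695
Solve by Cramer's rule:
  det = gamma(0)^2 - gamma(1)^2 = (5.0298)^2 - (-0.1178)^2 = 25.29888804 - 0.01387684 = 25.2850112
  phi_hat_1 = [gamma(1) gamma(0) - gamma(1) gamma(2)] / det = [(-0.1178)(5.0298) - (-0.1178)(-2.2695)] / 25.2850112 = -0.85985754 / 25.2850112 = -0.034
  phi_hat_2 = [gamma(0) gamma(2) - gamma(1)^2] / det = [(5.0298)(-2.2695) - (-0.1178)^2] / 25.2850112 = -11.42900794 / 25.2850112 = -0.452
So phi_hat = [-0.0340, -0.4520].
Therefore phi_hat_1 = -0.0340.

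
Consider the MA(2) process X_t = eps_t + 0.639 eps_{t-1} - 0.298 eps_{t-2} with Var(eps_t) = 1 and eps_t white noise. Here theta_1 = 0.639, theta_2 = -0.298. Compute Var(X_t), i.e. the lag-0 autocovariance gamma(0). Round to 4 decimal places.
\gamma(0) = 1.4971

For an MA(q) process X_t = eps_t + sum_i theta_i eps_{t-i} with
Var(eps_t) = sigma^2, the variance is
  gamma(0) = sigma^2 * (1 + sum_i theta_i^2).
  sum_i theta_i^2 = (0.639)^2 + (-0.298)^2 = 0.408321 + 0.088804 = 0.497125.
  gamma(0) = 1 * (1 + 0.497125) = 1 * 1.497125 = 1.497125, which rounds to 1.4971.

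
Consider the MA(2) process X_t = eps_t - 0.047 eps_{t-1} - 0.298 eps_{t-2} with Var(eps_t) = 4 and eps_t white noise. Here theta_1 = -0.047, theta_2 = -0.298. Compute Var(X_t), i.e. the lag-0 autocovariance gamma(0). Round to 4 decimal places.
\gamma(0) = 4.3641

For an MA(q) process X_t = eps_t + sum_i theta_i eps_{t-i} with
Var(eps_t) = sigma^2, the variance is
  gamma(0) = sigma^2 * (1 + sum_i theta_i^2).
  sum_i theta_i^2 = (-0.047)^2 + (-0.298)^2 = 0.002209 + 0.088804 = 0.091013.
  gamma(0) = 4 * (1 + 0.091013) = 4 * 1.091013 = 4.364052, which rounds to 4.3641.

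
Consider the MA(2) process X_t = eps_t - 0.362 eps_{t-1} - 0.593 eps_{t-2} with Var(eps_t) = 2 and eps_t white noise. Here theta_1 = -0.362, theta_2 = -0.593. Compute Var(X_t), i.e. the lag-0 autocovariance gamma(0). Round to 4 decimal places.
\gamma(0) = 2.9654

For an MA(q) process X_t = eps_t + sum_i theta_i eps_{t-i} with
Var(eps_t) = sigma^2, the variance is
  gamma(0) = sigma^2 * (1 + sum_i theta_i^2).
  sum_i theta_i^2 = (-0.362)^2 + (-0.593)^2 = 0.131044 + 0.351649 = 0.482693.
  gamma(0) = 2 * (1 + 0.482693) = 2 * 1.482693 = 2.965386, which rounds to 2.9654.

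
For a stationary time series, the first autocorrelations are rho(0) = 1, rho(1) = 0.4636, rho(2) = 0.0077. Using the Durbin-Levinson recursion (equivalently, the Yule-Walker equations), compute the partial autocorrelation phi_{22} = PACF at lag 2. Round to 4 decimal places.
\phi_{22} = -0.2640

The PACF at lag k is phi_{kk}, the last component of the solution
to the Yule-Walker system G_k phi = r_k where
  (G_k)_{ij} = rho(|i - j|), (r_k)_i = rho(i), i,j = 1..k.
Equivalently, Durbin-Levinson gives phi_{kk} iteratively:
  phi_{11} = rho(1)
  phi_{kk} = [rho(k) - sum_{j=1..k-1} phi_{k-1,j} rho(k-j)]
            / [1 - sum_{j=1..k-1} phi_{k-1,j} rho(j)],
  phi_{k,j} = phi_{k-1,j} - phi_{kk} phi_{k-1,k-j},  j = 1..k-1.
Step k = 1:
  phi_11 = rho(1) = 0.4636.
Step k = 2:
  phi_22 = [rho(2) - phi_11 rho(1)] / [1 - phi_11 rho(1)] = [0.0077 - (0.4636)(0.4636)] / [1 - (0.4636)(0.4636)]
         = -0.20722496 / 0.78507504 = -0.264.
Therefore phi_{22} = -0.2640.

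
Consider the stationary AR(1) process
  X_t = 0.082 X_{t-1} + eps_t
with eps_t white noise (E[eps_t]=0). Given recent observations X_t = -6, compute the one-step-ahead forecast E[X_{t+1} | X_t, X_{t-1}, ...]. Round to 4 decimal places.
E[X_{t+1} \mid \mathcal F_t] = -0.4920

For an AR(p) model X_t = c + sum_i phi_i X_{t-i} + eps_t, the
one-step-ahead conditional mean is
  E[X_{t+1} | X_t, ...] = c + sum_i phi_i X_{t+1-i}.
Substitute known values:
  E[X_{t+1} | ...] = (0.082) * (-6)
                   = -0.4920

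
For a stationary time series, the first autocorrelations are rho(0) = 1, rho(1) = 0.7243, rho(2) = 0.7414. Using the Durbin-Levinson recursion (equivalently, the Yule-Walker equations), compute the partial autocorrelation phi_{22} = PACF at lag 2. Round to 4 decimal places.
\phi_{22} = 0.4560

The PACF at lag k is phi_{kk}, the last component of the solution
to the Yule-Walker system G_k phi = r_k where
  (G_k)_{ij} = rho(|i - j|), (r_k)_i = rho(i), i,j = 1..k.
Equivalently, Durbin-Levinson gives phi_{kk} iteratively:
  phi_{11} = rho(1)
  phi_{kk} = [rho(k) - sum_{j=1..k-1} phi_{k-1,j} rho(k-j)]
            / [1 - sum_{j=1..k-1} phi_{k-1,j} rho(j)],
  phi_{k,j} = phi_{k-1,j} - phi_{kk} phi_{k-1,k-j},  j = 1..k-1.
Step k = 1:
  phi_11 = rho(1) = 0.7243.
Step k = 2:
  phi_22 = [rho(2) - phi_11 rho(1)] / [1 - phi_11 rho(1)] = [0.7414 - (0.7243)(0.7243)] / [1 - (0.7243)(0.7243)]
         = 0.21678951 / 0.47538951 = 0.456.
Therefore phi_{22} = 0.4560.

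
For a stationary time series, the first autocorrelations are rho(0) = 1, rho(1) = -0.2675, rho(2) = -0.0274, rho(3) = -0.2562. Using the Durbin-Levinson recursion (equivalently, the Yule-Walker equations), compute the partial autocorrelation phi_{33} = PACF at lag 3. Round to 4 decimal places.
\phi_{33} = -0.3190

The PACF at lag k is phi_{kk}, the last component of the solution
to the Yule-Walker system G_k phi = r_k where
  (G_k)_{ij} = rho(|i - j|), (r_k)_i = rho(i), i,j = 1..k.
Equivalently, Durbin-Levinson gives phi_{kk} iteratively:
  phi_{11} = rho(1)
  phi_{kk} = [rho(k) - sum_{j=1..k-1} phi_{k-1,j} rho(k-j)]
            / [1 - sum_{j=1..k-1} phi_{k-1,j} rho(j)],
  phi_{k,j} = phi_{k-1,j} - phi_{kk} phi_{k-1,k-j},  j = 1..k-1.
Step k = 1:
  phi_11 = rho(1) = -0.2675.
Step k = 2:
  phi_22 = [rho(2) - phi_11 rho(1)] / [1 - phi_11 rho(1)] = [-0.0274 - (-0.2675)(-0.2675)] / [1 - (-0.2675)(-0.2675)]
         = -0.09895625 / 0.92844375 = -0.106583.
  Update: phi_21 = phi_11 - phi_22 phi_11 = -0.2675 - (-0.106583)(-0.2675) = -0.296011.
Step k = 3:
  phi_33 = [rho(3) - phi_21 rho(2) - phi_22 rho(1)] / [1 - phi_21 rho(1) - phi_22 rho(2)]
    numerator   = -0.2562 - (-0.296011)(-0.0274) - (-0.106583)(-0.2675) = -0.29282163
    denominator = 1 - (-0.296011)(-0.2675) - (-0.106583)(-0.0274) = 0.9178967
  phi_33 = -0.29282163 / 0.9178967 = -0.319.
Therefore phi_{33} = -0.3190.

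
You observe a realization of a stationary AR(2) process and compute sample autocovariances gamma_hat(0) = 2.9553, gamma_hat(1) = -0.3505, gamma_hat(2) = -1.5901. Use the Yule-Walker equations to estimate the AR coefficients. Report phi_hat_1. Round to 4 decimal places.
\hat\phi_{1} = -0.1850

The Yule-Walker equations for an AR(p) process read, in matrix form,
  Gamma_p phi = r_p,   with   (Gamma_p)_{ij} = gamma(|i - j|),
                       (r_p)_i = gamma(i),   i,j = 1..p.
Substitute the sample gammas (Toeplitz matrix and right-hand side of size 2):
  Gamma_p = [[2.9553, -0.3505], [-0.3505, 2.9553]]
  r_p     = [-0.3505, -1.5901]
Written out:
  2.9553 phi_1 - 0.3505 phi_2 = -0.3505
  -0.3505 phi_1 + 2.9553 phi_2 = -1.5901
Solve by Cramer's rule:
  det = gamma(0)^2 - gamma(1)^2 = (2.9553)^2 - (-0.3505)^2 = 8.73379809 - 0.12285025 = 8.61094784
  phi_hat_1 = [gamma(1) gamma(0) - gamma(1) gamma(2)] / det = [(-0.3505)(2.9553) - (-0.3505)(-1.5901)] / 8.61094784 = -1.5931627 / 8.61094784 = -0.185
  phi_hat_2 = [gamma(0) gamma(2) - gamma(1)^2] / det = [(2.9553)(-1.5901) - (-0.3505)^2] / 8.61094784 = -4.82207278 / 8.61094784 = -0.56
So phi_hat = [-0.1850, -0.5600].
Therefore phi_hat_1 = -0.1850.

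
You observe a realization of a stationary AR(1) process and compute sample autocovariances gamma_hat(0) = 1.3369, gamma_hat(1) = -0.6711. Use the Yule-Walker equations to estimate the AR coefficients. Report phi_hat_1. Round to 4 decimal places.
\hat\phi_{1} = -0.5020

The Yule-Walker equations for an AR(p) process read, in matrix form,
  Gamma_p phi = r_p,   with   (Gamma_p)_{ij} = gamma(|i - j|),
                       (r_p)_i = gamma(i),   i,j = 1..p.
Substitute the sample gammas (Toeplitz matrix and right-hand side of size 1):
  Gamma_p = [[1.3369]]
  r_p     = [-0.6711]
With p = 1 this is the single equation gamma(0) phi_1 = gamma(1):
  phi_hat_1 = gamma(1) / gamma(0) = -0.6711 / 1.3369 = -0.5020.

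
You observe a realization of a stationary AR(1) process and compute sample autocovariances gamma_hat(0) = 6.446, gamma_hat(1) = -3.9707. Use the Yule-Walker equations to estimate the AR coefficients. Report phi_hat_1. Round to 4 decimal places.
\hat\phi_{1} = -0.6160

The Yule-Walker equations for an AR(p) process read, in matrix form,
  Gamma_p phi = r_p,   with   (Gamma_p)_{ij} = gamma(|i - j|),
                       (r_p)_i = gamma(i),   i,j = 1..p.
Substitute the sample gammas (Toeplitz matrix and right-hand side of size 1):
  Gamma_p = [[6.446]]
  r_p     = [-3.9707]
With p = 1 this is the single equation gamma(0) phi_1 = gamma(1):
  phi_hat_1 = gamma(1) / gamma(0) = -3.9707 / 6.446 = -0.6160.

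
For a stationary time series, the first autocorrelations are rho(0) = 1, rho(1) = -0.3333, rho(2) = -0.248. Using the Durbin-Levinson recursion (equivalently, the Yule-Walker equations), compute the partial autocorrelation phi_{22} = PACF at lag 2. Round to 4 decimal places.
\phi_{22} = -0.4040

The PACF at lag k is phi_{kk}, the last component of the solution
to the Yule-Walker system G_k phi = r_k where
  (G_k)_{ij} = rho(|i - j|), (r_k)_i = rho(i), i,j = 1..k.
Equivalently, Durbin-Levinson gives phi_{kk} iteratively:
  phi_{11} = rho(1)
  phi_{kk} = [rho(k) - sum_{j=1..k-1} phi_{k-1,j} rho(k-j)]
            / [1 - sum_{j=1..k-1} phi_{k-1,j} rho(j)],
  phi_{k,j} = phi_{k-1,j} - phi_{kk} phi_{k-1,k-j},  j = 1..k-1.
Step k = 1:
  phi_11 = rho(1) = -0.3333.
Step k = 2:
  phi_22 = [rho(2) - phi_11 rho(1)] / [1 - phi_11 rho(1)] = [-0.248 - (-0.3333)(-0.3333)] / [1 - (-0.3333)(-0.3333)]
         = -0.35908889 / 0.88891111 = -0.404.
Therefore phi_{22} = -0.4040.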